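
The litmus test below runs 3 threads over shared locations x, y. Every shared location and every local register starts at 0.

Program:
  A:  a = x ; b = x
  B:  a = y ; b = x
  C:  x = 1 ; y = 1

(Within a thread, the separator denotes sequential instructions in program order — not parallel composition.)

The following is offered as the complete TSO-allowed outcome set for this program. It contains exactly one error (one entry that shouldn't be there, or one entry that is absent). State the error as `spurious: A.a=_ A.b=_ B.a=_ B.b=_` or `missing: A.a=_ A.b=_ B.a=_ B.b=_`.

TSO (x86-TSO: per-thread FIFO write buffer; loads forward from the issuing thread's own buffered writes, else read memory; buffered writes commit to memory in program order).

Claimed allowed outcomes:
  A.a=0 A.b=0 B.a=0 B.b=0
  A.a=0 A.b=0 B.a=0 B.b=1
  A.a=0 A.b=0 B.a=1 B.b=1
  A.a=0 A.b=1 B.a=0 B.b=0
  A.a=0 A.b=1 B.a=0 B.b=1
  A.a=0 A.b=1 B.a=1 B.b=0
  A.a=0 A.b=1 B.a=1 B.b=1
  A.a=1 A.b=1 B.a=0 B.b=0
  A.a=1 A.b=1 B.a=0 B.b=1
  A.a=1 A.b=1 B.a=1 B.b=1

spurious: A.a=0 A.b=1 B.a=1 B.b=0

outcome vector order: (A.a,A.b,B.a,B.b)
TSO: 9 outcomes — {(0,0,0,0) (0,0,0,1) (0,0,1,1) (0,1,0,0) (0,1,0,1) (0,1,1,1) (1,1,0,0) (1,1,0,1) (1,1,1,1)}
claimed∖TSO = {(0,1,1,0)}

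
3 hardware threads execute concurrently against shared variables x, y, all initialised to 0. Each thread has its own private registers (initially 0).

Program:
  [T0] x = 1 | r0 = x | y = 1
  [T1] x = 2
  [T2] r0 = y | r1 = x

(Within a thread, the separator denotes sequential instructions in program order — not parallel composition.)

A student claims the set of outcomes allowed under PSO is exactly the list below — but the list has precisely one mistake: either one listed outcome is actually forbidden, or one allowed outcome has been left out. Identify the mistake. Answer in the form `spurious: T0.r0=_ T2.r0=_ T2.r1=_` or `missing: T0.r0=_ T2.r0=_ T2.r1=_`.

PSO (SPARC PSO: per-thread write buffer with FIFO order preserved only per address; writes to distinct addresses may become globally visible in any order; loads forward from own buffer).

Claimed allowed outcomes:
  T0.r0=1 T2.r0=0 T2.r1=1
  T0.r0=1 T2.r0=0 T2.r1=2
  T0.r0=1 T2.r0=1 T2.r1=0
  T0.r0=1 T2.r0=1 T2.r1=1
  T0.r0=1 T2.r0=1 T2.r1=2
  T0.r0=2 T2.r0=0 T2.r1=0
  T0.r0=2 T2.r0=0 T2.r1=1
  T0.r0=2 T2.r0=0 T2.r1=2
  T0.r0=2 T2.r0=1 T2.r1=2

missing: T0.r0=1 T2.r0=0 T2.r1=0

outcome vector order: (T0.r0,T2.r0,T2.r1)
[PSO] allowed = {<1 0 0>, <1 0 1>, <1 0 2>, <1 1 0>, <1 1 1>, <1 1 2>, <2 0 0>, <2 0 1>, <2 0 2>, <2 1 2>}
PSO∖claimed = {<1 0 0>}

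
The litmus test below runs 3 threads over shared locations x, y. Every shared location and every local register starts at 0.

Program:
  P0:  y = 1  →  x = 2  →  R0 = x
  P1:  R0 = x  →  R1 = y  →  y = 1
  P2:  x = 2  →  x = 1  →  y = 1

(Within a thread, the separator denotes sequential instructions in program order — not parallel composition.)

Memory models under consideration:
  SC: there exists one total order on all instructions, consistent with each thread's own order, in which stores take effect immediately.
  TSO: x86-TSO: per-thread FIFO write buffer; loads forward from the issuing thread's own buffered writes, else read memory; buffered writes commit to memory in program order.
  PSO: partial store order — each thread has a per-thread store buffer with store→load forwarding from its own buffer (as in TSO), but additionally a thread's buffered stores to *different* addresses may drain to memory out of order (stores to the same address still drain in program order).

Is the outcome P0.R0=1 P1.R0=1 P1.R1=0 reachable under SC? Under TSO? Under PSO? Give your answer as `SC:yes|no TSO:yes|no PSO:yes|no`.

outcome vector order: (P0.R0,P1.R0,P1.R1)
SC (11): <1 0 0>, <1 0 1>, <1 1 1>, <1 2 0>, <1 2 1>, <2 0 0>, <2 0 1>, <2 1 0>, <2 1 1>, <2 2 0>, <2 2 1>
TSO (11): <1 0 0>, <1 0 1>, <1 1 1>, <1 2 0>, <1 2 1>, <2 0 0>, <2 0 1>, <2 1 0>, <2 1 1>, <2 2 0>, <2 2 1>
PSO (12): <1 0 0>, <1 0 1>, <1 1 0>, <1 1 1>, <1 2 0>, <1 2 1>, <2 0 0>, <2 0 1>, <2 1 0>, <2 1 1>, <2 2 0>, <2 2 1>
target <1 1 0> ∈ {PSO}

SC:no TSO:no PSO:yes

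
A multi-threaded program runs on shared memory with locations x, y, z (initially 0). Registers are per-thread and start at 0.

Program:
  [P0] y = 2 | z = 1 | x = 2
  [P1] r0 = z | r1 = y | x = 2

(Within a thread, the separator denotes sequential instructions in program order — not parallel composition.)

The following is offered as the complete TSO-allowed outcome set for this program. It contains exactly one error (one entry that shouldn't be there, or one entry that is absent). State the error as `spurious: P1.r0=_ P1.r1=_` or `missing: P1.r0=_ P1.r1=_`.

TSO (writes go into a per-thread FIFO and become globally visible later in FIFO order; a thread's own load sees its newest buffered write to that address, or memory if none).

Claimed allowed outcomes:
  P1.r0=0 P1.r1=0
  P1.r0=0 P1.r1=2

missing: P1.r0=1 P1.r1=2

outcome vector order: (P1.r0,P1.r1)
TSO (3): (0,0), (0,2), (1,2)
TSO∖claimed = {(1,2)}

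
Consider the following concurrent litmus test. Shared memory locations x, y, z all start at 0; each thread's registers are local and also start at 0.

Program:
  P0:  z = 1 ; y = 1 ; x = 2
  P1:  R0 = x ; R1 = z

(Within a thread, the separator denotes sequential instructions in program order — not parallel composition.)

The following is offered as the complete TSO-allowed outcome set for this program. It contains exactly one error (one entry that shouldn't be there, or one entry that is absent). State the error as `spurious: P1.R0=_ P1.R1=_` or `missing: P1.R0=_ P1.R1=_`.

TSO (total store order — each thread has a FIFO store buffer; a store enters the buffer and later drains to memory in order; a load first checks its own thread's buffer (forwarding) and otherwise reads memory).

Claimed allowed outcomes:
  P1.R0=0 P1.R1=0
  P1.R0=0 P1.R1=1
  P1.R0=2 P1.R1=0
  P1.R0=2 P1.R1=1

spurious: P1.R0=2 P1.R1=0

outcome vector order: (P1.R0,P1.R1)
under TSO → 00; 01; 21
claimed∖TSO = {20}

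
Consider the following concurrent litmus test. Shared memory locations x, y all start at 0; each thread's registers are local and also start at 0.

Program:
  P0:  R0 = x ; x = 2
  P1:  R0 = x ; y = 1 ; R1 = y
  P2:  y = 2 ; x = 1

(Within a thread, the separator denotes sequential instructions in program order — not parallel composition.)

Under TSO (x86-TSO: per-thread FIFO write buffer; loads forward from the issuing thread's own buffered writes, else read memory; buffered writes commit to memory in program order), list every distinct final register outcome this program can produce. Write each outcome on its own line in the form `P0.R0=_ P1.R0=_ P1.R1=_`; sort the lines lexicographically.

outcome vector order: (P0.R0,P1.R0,P1.R1)
|TSO outcomes| = 9

P0.R0=0 P1.R0=0 P1.R1=1
P0.R0=0 P1.R0=0 P1.R1=2
P0.R0=0 P1.R0=1 P1.R1=1
P0.R0=0 P1.R0=2 P1.R1=1
P0.R0=0 P1.R0=2 P1.R1=2
P0.R0=1 P1.R0=0 P1.R1=1
P0.R0=1 P1.R0=0 P1.R1=2
P0.R0=1 P1.R0=1 P1.R1=1
P0.R0=1 P1.R0=2 P1.R1=1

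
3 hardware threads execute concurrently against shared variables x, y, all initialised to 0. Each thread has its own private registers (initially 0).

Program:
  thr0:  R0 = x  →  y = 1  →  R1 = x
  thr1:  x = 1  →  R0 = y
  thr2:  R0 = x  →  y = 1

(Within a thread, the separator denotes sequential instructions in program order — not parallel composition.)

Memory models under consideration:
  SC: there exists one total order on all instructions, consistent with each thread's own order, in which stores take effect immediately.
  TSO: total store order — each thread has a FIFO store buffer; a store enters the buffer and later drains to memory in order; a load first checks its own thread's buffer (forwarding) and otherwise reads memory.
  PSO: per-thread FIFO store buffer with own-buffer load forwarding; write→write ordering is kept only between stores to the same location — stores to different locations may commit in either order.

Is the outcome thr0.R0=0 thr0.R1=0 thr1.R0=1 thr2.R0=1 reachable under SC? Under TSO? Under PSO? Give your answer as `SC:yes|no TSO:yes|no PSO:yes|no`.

SC:yes TSO:yes PSO:yes

outcome vector order: (thr0.R0,thr0.R1,thr1.R0,thr2.R0)
under SC → 0010; 0011; 0100; 0101; 0110; 0111; 1100; 1101; 1110; 1111
under TSO → 0000; 0001; 0010; 0011; 0100; 0101; 0110; 0111; 1100; 1101; 1110; 1111
under PSO → 0000; 0001; 0010; 0011; 0100; 0101; 0110; 0111; 1100; 1101; 1110; 1111
target 0011 ∈ {SC,TSO,PSO}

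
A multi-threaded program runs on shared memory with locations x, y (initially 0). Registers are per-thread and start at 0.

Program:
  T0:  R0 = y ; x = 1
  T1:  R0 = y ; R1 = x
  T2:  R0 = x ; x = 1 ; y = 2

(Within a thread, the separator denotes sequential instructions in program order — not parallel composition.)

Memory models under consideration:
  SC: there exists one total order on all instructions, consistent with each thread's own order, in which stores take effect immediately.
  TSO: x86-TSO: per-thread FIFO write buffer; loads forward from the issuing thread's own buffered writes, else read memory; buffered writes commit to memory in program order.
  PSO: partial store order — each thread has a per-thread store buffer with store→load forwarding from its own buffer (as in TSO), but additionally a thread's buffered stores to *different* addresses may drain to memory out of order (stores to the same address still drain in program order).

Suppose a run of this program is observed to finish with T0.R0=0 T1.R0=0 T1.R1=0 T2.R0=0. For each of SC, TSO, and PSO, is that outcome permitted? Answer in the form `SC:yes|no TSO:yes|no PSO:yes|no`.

SC:yes TSO:yes PSO:yes

outcome vector order: (T0.R0,T1.R0,T1.R1,T2.R0)
SC: 9 outcomes — {0/0/0/0; 0/0/0/1; 0/0/1/0; 0/0/1/1; 0/2/1/0; 0/2/1/1; 2/0/0/0; 2/0/1/0; 2/2/1/0}
TSO: 9 outcomes — {0/0/0/0; 0/0/0/1; 0/0/1/0; 0/0/1/1; 0/2/1/0; 0/2/1/1; 2/0/0/0; 2/0/1/0; 2/2/1/0}
PSO: 11 outcomes — {0/0/0/0; 0/0/0/1; 0/0/1/0; 0/0/1/1; 0/2/0/0; 0/2/1/0; 0/2/1/1; 2/0/0/0; 2/0/1/0; 2/2/0/0; 2/2/1/0}
target 0/0/0/0 ∈ {SC,TSO,PSO}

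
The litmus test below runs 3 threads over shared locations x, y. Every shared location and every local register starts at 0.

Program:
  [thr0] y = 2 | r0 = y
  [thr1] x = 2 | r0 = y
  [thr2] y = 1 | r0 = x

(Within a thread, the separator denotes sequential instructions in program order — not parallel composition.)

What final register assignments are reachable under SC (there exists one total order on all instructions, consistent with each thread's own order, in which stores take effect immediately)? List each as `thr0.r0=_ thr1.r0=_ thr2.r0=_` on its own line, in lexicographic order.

outcome vector order: (thr0.r0,thr1.r0,thr2.r0)
|SC outcomes| = 9

thr0.r0=1 thr1.r0=0 thr2.r0=2
thr0.r0=1 thr1.r0=1 thr2.r0=0
thr0.r0=1 thr1.r0=1 thr2.r0=2
thr0.r0=1 thr1.r0=2 thr2.r0=2
thr0.r0=2 thr1.r0=0 thr2.r0=2
thr0.r0=2 thr1.r0=1 thr2.r0=0
thr0.r0=2 thr1.r0=1 thr2.r0=2
thr0.r0=2 thr1.r0=2 thr2.r0=0
thr0.r0=2 thr1.r0=2 thr2.r0=2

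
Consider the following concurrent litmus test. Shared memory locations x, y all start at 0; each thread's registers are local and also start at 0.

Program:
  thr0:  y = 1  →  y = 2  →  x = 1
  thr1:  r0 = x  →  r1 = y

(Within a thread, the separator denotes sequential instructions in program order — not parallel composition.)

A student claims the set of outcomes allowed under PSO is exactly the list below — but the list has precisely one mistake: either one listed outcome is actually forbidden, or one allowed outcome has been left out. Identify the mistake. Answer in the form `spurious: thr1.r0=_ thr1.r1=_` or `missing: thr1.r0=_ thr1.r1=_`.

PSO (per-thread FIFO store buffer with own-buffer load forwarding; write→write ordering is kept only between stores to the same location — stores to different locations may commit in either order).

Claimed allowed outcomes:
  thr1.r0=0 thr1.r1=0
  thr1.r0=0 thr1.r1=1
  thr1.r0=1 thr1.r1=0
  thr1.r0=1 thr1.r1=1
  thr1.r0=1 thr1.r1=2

missing: thr1.r0=0 thr1.r1=2

outcome vector order: (thr1.r0,thr1.r1)
PSO: 6 outcomes — {(0,0) (0,1) (0,2) (1,0) (1,1) (1,2)}
PSO∖claimed = {(0,2)}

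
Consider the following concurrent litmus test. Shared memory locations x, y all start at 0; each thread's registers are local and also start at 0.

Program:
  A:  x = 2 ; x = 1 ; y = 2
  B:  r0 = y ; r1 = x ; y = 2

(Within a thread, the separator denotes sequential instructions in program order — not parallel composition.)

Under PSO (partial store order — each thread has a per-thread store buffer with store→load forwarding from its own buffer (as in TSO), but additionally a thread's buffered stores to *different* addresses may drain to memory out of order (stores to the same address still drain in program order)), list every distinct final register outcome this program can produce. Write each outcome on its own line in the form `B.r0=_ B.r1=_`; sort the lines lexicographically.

outcome vector order: (B.r0,B.r1)
|PSO outcomes| = 6

B.r0=0 B.r1=0
B.r0=0 B.r1=1
B.r0=0 B.r1=2
B.r0=2 B.r1=0
B.r0=2 B.r1=1
B.r0=2 B.r1=2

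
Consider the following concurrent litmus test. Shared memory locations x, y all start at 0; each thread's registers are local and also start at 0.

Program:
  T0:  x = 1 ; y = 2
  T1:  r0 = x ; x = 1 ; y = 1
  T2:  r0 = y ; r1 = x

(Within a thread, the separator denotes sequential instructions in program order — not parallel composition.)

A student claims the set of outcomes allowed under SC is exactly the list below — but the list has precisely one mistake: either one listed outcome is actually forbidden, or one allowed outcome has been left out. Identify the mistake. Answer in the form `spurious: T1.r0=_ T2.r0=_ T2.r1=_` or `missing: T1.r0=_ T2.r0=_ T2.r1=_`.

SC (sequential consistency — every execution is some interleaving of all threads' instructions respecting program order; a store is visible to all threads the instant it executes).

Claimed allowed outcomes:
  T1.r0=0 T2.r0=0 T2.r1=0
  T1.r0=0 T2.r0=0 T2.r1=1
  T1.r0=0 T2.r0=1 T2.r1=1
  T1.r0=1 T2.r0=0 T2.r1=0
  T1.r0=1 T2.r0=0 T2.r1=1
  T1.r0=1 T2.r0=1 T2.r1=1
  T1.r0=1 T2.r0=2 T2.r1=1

missing: T1.r0=0 T2.r0=2 T2.r1=1

outcome vector order: (T1.r0,T2.r0,T2.r1)
under SC → <0 0 0>, <0 0 1>, <0 1 1>, <0 2 1>, <1 0 0>, <1 0 1>, <1 1 1>, <1 2 1>
SC∖claimed = {<0 2 1>}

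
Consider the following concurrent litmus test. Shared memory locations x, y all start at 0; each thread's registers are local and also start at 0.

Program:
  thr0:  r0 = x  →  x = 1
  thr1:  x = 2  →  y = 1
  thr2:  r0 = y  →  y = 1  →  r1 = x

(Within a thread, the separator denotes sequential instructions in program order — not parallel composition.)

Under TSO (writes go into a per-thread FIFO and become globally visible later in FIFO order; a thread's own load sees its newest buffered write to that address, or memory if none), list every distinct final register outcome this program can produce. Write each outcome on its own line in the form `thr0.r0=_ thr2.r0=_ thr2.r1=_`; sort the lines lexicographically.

outcome vector order: (thr0.r0,thr2.r0,thr2.r1)
|TSO outcomes| = 10

thr0.r0=0 thr2.r0=0 thr2.r1=0
thr0.r0=0 thr2.r0=0 thr2.r1=1
thr0.r0=0 thr2.r0=0 thr2.r1=2
thr0.r0=0 thr2.r0=1 thr2.r1=1
thr0.r0=0 thr2.r0=1 thr2.r1=2
thr0.r0=2 thr2.r0=0 thr2.r1=0
thr0.r0=2 thr2.r0=0 thr2.r1=1
thr0.r0=2 thr2.r0=0 thr2.r1=2
thr0.r0=2 thr2.r0=1 thr2.r1=1
thr0.r0=2 thr2.r0=1 thr2.r1=2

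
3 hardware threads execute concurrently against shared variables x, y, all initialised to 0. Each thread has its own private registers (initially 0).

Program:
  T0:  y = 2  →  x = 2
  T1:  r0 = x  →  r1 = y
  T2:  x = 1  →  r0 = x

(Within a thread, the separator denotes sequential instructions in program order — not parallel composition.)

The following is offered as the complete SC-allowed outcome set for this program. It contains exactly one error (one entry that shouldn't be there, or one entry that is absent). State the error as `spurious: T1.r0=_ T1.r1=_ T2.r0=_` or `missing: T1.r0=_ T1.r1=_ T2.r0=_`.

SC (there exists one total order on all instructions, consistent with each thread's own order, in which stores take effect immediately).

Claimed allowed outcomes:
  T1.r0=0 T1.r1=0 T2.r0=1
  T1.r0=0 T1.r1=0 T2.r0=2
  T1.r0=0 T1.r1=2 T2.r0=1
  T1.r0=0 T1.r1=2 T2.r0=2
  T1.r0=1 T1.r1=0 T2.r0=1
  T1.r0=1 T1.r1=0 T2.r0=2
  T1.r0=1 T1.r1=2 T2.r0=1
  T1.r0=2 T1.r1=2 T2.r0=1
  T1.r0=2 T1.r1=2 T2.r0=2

outcome vector order: (T1.r0,T1.r1,T2.r0)
under SC → <0 0 1>, <0 0 2>, <0 2 1>, <0 2 2>, <1 0 1>, <1 0 2>, <1 2 1>, <1 2 2>, <2 2 1>, <2 2 2>
SC∖claimed = {<1 2 2>}

missing: T1.r0=1 T1.r1=2 T2.r0=2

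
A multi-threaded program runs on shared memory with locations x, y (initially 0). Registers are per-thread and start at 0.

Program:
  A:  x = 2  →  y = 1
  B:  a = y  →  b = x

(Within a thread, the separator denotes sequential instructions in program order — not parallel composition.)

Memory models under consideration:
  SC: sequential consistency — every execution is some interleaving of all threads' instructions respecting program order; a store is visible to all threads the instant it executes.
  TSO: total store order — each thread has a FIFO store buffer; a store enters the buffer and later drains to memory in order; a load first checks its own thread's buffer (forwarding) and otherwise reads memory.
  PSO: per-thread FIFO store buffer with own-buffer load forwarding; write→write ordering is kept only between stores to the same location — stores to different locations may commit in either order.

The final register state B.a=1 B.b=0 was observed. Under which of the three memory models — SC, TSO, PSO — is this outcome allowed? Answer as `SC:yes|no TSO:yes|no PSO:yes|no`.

outcome vector order: (B.a,B.b)
SC: 3 outcomes — {(0,0), (0,2), (1,2)}
TSO: 3 outcomes — {(0,0), (0,2), (1,2)}
PSO: 4 outcomes — {(0,0), (0,2), (1,0), (1,2)}
target (1,0) ∈ {PSO}

SC:no TSO:no PSO:yes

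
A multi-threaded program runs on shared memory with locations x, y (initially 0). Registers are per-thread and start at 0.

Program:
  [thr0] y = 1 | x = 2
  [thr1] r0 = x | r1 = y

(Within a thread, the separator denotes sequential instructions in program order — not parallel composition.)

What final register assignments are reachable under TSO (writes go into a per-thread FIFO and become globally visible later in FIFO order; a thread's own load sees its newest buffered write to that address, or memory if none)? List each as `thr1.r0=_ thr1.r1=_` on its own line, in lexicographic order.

outcome vector order: (thr1.r0,thr1.r1)
|TSO outcomes| = 3

thr1.r0=0 thr1.r1=0
thr1.r0=0 thr1.r1=1
thr1.r0=2 thr1.r1=1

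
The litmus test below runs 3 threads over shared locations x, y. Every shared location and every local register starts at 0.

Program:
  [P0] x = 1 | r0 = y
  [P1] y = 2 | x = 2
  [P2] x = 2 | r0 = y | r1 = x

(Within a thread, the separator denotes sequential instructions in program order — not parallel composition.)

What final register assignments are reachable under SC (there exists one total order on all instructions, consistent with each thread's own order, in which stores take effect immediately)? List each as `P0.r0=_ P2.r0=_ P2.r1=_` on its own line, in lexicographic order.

P0.r0=0 P2.r0=0 P2.r1=1
P0.r0=0 P2.r0=0 P2.r1=2
P0.r0=0 P2.r0=2 P2.r1=1
P0.r0=0 P2.r0=2 P2.r1=2
P0.r0=2 P2.r0=0 P2.r1=1
P0.r0=2 P2.r0=0 P2.r1=2
P0.r0=2 P2.r0=2 P2.r1=1
P0.r0=2 P2.r0=2 P2.r1=2

outcome vector order: (P0.r0,P2.r0,P2.r1)
|SC outcomes| = 8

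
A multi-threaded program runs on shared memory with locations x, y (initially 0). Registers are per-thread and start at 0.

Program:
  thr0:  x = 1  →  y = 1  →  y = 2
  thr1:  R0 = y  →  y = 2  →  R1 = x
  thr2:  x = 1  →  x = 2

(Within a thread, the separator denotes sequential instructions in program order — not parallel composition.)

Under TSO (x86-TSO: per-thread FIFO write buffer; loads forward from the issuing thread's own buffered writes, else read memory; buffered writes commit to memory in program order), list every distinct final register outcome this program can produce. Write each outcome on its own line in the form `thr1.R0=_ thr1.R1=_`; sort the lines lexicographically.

thr1.R0=0 thr1.R1=0
thr1.R0=0 thr1.R1=1
thr1.R0=0 thr1.R1=2
thr1.R0=1 thr1.R1=1
thr1.R0=1 thr1.R1=2
thr1.R0=2 thr1.R1=1
thr1.R0=2 thr1.R1=2

outcome vector order: (thr1.R0,thr1.R1)
|TSO outcomes| = 7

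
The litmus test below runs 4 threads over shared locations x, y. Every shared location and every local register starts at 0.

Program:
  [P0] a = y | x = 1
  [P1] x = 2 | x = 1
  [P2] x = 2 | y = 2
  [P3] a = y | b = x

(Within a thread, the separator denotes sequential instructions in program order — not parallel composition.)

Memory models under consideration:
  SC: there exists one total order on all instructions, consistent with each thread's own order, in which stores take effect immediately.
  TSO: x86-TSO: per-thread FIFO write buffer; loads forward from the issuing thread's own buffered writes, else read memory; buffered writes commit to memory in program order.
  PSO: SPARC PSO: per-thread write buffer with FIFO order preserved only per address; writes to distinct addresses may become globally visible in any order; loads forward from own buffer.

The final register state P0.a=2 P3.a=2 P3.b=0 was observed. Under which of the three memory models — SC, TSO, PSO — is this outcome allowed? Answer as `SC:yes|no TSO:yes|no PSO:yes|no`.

SC:no TSO:no PSO:yes

outcome vector order: (P0.a,P3.a,P3.b)
under SC → <0 0 0> <0 0 1> <0 0 2> <0 2 1> <0 2 2> <2 0 0> <2 0 1> <2 0 2> <2 2 1> <2 2 2>
under TSO → <0 0 0> <0 0 1> <0 0 2> <0 2 1> <0 2 2> <2 0 0> <2 0 1> <2 0 2> <2 2 1> <2 2 2>
under PSO → <0 0 0> <0 0 1> <0 0 2> <0 2 0> <0 2 1> <0 2 2> <2 0 0> <2 0 1> <2 0 2> <2 2 0> <2 2 1> <2 2 2>
target <2 2 0> ∈ {PSO}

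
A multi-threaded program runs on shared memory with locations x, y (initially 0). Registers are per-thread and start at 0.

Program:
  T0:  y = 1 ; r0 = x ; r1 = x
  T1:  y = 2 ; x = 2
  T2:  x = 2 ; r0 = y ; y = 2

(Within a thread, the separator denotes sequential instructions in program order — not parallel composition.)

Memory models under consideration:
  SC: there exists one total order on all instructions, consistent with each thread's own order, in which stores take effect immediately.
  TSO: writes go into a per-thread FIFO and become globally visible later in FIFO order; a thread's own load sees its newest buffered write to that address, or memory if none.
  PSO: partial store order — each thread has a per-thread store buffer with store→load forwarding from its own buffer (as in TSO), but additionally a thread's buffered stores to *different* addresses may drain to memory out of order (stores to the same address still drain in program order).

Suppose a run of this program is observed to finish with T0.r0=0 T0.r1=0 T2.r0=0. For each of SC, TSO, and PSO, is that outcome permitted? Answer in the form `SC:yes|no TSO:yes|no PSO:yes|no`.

outcome vector order: (T0.r0,T0.r1,T2.r0)
under SC → <0 0 1> <0 0 2> <0 2 1> <0 2 2> <2 2 0> <2 2 1> <2 2 2>
under TSO → <0 0 0> <0 0 1> <0 0 2> <0 2 0> <0 2 1> <0 2 2> <2 2 0> <2 2 1> <2 2 2>
under PSO → <0 0 0> <0 0 1> <0 0 2> <0 2 0> <0 2 1> <0 2 2> <2 2 0> <2 2 1> <2 2 2>
target <0 0 0> ∈ {TSO,PSO}

SC:no TSO:yes PSO:yes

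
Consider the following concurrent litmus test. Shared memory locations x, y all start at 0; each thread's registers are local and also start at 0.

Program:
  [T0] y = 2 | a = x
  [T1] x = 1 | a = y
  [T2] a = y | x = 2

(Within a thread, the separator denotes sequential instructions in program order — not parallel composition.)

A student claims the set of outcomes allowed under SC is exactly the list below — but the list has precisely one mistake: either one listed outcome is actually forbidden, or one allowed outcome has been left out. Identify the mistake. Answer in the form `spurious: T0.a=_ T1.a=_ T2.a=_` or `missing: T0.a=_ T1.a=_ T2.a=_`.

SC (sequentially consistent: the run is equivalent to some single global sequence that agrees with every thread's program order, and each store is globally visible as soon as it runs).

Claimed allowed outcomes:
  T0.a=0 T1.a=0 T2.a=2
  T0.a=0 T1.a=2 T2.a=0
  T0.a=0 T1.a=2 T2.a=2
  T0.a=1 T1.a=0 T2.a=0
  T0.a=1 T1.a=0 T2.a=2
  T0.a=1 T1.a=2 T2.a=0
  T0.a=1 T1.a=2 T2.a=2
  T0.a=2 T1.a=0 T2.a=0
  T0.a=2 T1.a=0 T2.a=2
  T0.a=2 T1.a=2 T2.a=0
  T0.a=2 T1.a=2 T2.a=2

outcome vector order: (T0.a,T1.a,T2.a)
SC: 10 outcomes — {<0 2 0> <0 2 2> <1 0 0> <1 0 2> <1 2 0> <1 2 2> <2 0 0> <2 0 2> <2 2 0> <2 2 2>}
claimed∖SC = {<0 0 2>}

spurious: T0.a=0 T1.a=0 T2.a=2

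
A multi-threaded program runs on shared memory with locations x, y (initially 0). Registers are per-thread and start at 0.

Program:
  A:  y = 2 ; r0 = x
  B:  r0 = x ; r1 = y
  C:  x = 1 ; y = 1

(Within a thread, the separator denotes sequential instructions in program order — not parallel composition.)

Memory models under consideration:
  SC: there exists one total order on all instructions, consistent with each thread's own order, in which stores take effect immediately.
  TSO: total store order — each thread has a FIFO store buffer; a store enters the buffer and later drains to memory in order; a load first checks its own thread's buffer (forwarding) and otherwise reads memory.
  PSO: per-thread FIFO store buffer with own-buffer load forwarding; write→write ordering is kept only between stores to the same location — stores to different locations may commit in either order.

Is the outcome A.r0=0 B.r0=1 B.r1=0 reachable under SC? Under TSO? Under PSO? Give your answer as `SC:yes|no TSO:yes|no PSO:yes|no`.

outcome vector order: (A.r0,B.r0,B.r1)
under SC → (0,0,0) (0,0,1) (0,0,2) (0,1,1) (0,1,2) (1,0,0) (1,0,1) (1,0,2) (1,1,0) (1,1,1) (1,1,2)
under TSO → (0,0,0) (0,0,1) (0,0,2) (0,1,0) (0,1,1) (0,1,2) (1,0,0) (1,0,1) (1,0,2) (1,1,0) (1,1,1) (1,1,2)
under PSO → (0,0,0) (0,0,1) (0,0,2) (0,1,0) (0,1,1) (0,1,2) (1,0,0) (1,0,1) (1,0,2) (1,1,0) (1,1,1) (1,1,2)
target (0,1,0) ∈ {TSO,PSO}

SC:no TSO:yes PSO:yes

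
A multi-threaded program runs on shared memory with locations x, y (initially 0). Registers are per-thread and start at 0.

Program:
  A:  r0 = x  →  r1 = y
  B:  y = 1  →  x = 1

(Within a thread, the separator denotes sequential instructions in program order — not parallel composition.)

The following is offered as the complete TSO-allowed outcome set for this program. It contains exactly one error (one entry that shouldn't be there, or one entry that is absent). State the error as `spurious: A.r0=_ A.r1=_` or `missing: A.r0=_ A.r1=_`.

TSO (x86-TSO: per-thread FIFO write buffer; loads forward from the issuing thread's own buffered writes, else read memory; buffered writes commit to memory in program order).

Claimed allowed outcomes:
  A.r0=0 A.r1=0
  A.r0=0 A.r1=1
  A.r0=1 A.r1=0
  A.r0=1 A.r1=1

spurious: A.r0=1 A.r1=0

outcome vector order: (A.r0,A.r1)
TSO: 3 outcomes — {(0,0); (0,1); (1,1)}
claimed∖TSO = {(1,0)}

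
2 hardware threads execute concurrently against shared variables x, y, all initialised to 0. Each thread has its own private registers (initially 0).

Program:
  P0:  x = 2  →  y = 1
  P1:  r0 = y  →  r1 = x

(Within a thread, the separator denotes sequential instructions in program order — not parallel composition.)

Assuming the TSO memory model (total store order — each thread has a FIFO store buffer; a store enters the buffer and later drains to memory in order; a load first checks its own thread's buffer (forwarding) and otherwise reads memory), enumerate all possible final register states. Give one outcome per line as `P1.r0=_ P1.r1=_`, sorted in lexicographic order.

P1.r0=0 P1.r1=0
P1.r0=0 P1.r1=2
P1.r0=1 P1.r1=2

outcome vector order: (P1.r0,P1.r1)
|TSO outcomes| = 3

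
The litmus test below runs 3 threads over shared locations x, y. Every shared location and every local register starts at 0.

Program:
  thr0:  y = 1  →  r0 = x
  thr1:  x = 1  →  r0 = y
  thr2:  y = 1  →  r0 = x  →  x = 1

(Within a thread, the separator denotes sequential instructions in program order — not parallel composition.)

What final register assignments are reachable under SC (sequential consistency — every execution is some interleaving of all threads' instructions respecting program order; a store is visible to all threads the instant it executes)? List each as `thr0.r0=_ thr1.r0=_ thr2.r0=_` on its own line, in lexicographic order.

thr0.r0=0 thr1.r0=1 thr2.r0=0
thr0.r0=0 thr1.r0=1 thr2.r0=1
thr0.r0=1 thr1.r0=0 thr2.r0=1
thr0.r0=1 thr1.r0=1 thr2.r0=0
thr0.r0=1 thr1.r0=1 thr2.r0=1

outcome vector order: (thr0.r0,thr1.r0,thr2.r0)
|SC outcomes| = 5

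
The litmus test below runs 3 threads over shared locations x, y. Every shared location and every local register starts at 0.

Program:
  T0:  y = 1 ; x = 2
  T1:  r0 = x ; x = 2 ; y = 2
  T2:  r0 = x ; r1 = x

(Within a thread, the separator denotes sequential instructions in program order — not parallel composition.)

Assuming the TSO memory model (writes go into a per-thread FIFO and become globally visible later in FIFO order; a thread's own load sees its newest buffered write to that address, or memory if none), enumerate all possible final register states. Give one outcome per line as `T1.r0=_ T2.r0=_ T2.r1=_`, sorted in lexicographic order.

T1.r0=0 T2.r0=0 T2.r1=0
T1.r0=0 T2.r0=0 T2.r1=2
T1.r0=0 T2.r0=2 T2.r1=2
T1.r0=2 T2.r0=0 T2.r1=0
T1.r0=2 T2.r0=0 T2.r1=2
T1.r0=2 T2.r0=2 T2.r1=2

outcome vector order: (T1.r0,T2.r0,T2.r1)
|TSO outcomes| = 6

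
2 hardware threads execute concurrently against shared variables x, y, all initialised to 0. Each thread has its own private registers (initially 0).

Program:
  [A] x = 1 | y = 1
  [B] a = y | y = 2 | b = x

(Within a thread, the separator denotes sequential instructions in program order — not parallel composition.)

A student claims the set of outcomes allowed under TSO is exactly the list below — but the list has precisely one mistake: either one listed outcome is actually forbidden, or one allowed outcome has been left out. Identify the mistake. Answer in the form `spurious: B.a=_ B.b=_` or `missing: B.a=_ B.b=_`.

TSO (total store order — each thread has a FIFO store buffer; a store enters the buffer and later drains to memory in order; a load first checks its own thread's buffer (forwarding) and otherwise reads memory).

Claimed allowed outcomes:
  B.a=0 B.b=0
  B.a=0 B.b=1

missing: B.a=1 B.b=1

outcome vector order: (B.a,B.b)
TSO (3): 0/0 0/1 1/1
TSO∖claimed = {1/1}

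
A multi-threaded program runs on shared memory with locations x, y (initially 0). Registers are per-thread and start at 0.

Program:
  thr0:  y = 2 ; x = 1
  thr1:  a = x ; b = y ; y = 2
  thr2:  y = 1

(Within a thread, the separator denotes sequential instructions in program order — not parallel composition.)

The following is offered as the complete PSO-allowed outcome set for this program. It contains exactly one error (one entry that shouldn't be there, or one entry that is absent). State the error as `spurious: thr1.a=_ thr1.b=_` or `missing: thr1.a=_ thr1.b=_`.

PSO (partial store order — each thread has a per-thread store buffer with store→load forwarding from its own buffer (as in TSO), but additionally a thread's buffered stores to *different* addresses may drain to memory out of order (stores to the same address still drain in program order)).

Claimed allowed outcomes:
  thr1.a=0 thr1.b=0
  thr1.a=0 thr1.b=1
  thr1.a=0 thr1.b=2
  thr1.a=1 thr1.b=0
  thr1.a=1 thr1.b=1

outcome vector order: (thr1.a,thr1.b)
PSO: 6 outcomes — {<0 0> <0 1> <0 2> <1 0> <1 1> <1 2>}
PSO∖claimed = {<1 2>}

missing: thr1.a=1 thr1.b=2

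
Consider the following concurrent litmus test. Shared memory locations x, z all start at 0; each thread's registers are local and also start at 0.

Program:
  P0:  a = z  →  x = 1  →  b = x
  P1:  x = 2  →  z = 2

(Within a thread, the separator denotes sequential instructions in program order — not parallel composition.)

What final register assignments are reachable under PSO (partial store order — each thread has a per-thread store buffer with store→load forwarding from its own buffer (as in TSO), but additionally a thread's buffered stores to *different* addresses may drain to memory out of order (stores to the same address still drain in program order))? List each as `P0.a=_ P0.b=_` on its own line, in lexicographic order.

P0.a=0 P0.b=1
P0.a=0 P0.b=2
P0.a=2 P0.b=1
P0.a=2 P0.b=2

outcome vector order: (P0.a,P0.b)
|PSO outcomes| = 4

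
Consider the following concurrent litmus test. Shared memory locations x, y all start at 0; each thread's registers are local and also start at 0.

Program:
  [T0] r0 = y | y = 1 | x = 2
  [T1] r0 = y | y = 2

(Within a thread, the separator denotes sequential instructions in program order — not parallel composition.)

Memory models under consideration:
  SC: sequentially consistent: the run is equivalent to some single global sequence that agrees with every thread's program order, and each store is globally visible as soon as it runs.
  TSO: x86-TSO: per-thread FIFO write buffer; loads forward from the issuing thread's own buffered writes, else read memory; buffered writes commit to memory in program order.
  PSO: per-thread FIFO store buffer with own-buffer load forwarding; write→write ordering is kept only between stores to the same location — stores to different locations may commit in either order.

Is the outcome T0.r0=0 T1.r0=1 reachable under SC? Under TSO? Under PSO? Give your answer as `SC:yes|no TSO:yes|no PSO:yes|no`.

SC:yes TSO:yes PSO:yes

outcome vector order: (T0.r0,T1.r0)
under SC → 0/0 0/1 2/0
under TSO → 0/0 0/1 2/0
under PSO → 0/0 0/1 2/0
target 0/1 ∈ {SC,TSO,PSO}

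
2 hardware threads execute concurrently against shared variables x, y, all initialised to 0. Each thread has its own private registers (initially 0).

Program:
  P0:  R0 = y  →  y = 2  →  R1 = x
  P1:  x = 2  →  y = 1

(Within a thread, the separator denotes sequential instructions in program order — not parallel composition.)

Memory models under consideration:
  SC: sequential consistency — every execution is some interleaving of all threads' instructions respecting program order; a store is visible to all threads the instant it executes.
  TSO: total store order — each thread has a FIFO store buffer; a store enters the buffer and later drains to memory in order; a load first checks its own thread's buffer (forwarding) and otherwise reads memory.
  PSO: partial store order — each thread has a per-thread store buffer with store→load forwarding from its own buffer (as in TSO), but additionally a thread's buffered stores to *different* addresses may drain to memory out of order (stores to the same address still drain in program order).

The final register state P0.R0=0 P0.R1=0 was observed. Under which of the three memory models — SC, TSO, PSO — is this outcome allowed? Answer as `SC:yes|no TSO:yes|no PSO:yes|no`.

SC:yes TSO:yes PSO:yes

outcome vector order: (P0.R0,P0.R1)
[SC] allowed = {00; 02; 12}
[TSO] allowed = {00; 02; 12}
[PSO] allowed = {00; 02; 10; 12}
target 00 ∈ {SC,TSO,PSO}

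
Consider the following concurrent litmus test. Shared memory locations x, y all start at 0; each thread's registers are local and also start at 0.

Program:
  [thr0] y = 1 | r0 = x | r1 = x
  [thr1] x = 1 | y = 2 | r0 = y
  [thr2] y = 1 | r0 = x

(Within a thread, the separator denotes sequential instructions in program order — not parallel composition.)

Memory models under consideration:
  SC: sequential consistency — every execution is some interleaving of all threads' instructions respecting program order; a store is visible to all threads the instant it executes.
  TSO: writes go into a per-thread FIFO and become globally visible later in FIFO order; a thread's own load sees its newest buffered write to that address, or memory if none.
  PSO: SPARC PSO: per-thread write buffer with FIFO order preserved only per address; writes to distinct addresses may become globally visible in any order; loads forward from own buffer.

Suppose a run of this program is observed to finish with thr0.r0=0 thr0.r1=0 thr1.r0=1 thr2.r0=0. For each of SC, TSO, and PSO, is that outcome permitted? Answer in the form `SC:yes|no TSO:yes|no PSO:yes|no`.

outcome vector order: (thr0.r0,thr0.r1,thr1.r0,thr2.r0)
SC: 10 outcomes — {<0 0 1 1> <0 0 2 0> <0 0 2 1> <0 1 1 1> <0 1 2 0> <0 1 2 1> <1 1 1 0> <1 1 1 1> <1 1 2 0> <1 1 2 1>}
TSO: 12 outcomes — {<0 0 1 0> <0 0 1 1> <0 0 2 0> <0 0 2 1> <0 1 1 0> <0 1 1 1> <0 1 2 0> <0 1 2 1> <1 1 1 0> <1 1 1 1> <1 1 2 0> <1 1 2 1>}
PSO: 12 outcomes — {<0 0 1 0> <0 0 1 1> <0 0 2 0> <0 0 2 1> <0 1 1 0> <0 1 1 1> <0 1 2 0> <0 1 2 1> <1 1 1 0> <1 1 1 1> <1 1 2 0> <1 1 2 1>}
target <0 0 1 0> ∈ {TSO,PSO}

SC:no TSO:yes PSO:yes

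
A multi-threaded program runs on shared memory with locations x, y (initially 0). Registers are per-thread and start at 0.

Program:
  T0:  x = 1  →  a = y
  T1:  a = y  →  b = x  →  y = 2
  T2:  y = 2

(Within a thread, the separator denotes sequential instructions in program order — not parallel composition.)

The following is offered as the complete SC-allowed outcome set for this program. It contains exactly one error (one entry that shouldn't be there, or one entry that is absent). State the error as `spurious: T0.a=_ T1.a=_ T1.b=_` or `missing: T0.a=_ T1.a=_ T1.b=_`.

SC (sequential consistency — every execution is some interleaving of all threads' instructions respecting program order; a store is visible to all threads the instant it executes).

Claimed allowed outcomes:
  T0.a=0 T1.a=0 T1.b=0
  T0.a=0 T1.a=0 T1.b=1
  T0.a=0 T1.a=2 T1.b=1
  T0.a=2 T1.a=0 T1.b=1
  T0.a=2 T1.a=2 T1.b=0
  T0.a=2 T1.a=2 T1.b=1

missing: T0.a=2 T1.a=0 T1.b=0

outcome vector order: (T0.a,T1.a,T1.b)
SC: 7 outcomes — {0/0/0; 0/0/1; 0/2/1; 2/0/0; 2/0/1; 2/2/0; 2/2/1}
SC∖claimed = {2/0/0}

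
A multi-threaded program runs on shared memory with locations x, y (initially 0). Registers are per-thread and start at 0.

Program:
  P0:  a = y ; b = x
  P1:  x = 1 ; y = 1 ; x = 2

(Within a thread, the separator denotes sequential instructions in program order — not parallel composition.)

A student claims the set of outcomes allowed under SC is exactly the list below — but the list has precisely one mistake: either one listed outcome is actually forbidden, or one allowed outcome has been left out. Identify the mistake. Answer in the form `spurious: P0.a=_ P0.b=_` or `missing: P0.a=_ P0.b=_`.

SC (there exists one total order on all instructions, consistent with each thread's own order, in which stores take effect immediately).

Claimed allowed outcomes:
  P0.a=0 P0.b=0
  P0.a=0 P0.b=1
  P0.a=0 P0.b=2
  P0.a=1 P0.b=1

outcome vector order: (P0.a,P0.b)
under SC → 0/0 0/1 0/2 1/1 1/2
SC∖claimed = {1/2}

missing: P0.a=1 P0.b=2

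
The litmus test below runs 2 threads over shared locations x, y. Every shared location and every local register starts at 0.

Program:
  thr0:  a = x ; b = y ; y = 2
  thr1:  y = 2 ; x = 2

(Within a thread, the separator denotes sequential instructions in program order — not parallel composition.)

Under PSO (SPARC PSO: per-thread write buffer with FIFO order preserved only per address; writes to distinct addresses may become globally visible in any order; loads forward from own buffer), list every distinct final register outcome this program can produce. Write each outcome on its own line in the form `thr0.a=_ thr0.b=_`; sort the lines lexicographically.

thr0.a=0 thr0.b=0
thr0.a=0 thr0.b=2
thr0.a=2 thr0.b=0
thr0.a=2 thr0.b=2

outcome vector order: (thr0.a,thr0.b)
|PSO outcomes| = 4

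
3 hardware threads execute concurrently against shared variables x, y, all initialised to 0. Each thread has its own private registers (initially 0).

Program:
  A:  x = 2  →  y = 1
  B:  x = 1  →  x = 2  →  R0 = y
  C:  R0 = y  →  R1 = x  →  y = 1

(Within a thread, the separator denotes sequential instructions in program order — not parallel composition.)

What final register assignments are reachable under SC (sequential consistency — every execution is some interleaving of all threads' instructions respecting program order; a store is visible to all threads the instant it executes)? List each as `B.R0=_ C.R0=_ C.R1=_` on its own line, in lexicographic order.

outcome vector order: (B.R0,C.R0,C.R1)
|SC outcomes| = 9

B.R0=0 C.R0=0 C.R1=0
B.R0=0 C.R0=0 C.R1=1
B.R0=0 C.R0=0 C.R1=2
B.R0=0 C.R0=1 C.R1=2
B.R0=1 C.R0=0 C.R1=0
B.R0=1 C.R0=0 C.R1=1
B.R0=1 C.R0=0 C.R1=2
B.R0=1 C.R0=1 C.R1=1
B.R0=1 C.R0=1 C.R1=2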